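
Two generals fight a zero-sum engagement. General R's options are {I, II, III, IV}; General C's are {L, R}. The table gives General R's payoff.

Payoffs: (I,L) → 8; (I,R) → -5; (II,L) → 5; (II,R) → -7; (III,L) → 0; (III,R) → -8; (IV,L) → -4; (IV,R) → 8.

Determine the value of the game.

Row minima: I → -5, II → -7, III → -8, IV → -4; maximin = -4.
Column maxima: L → 8, R → 8; minimax = 8.
-4 ≠ 8, so there is no saddle point; optimal play is mixed.
II is strictly dominated by I, so General R never plays it.
III is strictly dominated by I, so General R never plays it.
On the remaining 2×2 (I, IV vs L, R):
Let General R play I with probability p. Expected payoff against L: 8p + (-4)(1−p) = 12p − 4; against R: (-5)p + 8(1−p) = −13p + 8.
Setting these equal: 12p − 4 = −13p + 8 ⇒ 25p = 12 ⇒ p = 12/25, and the value is (12)·(12/25) − 4 = 44/25.
For General C: with q = P(L), equating I's and IV's payoffs gives 13q − 5 = −12q + 8 ⇒ q = 13/25.

44/25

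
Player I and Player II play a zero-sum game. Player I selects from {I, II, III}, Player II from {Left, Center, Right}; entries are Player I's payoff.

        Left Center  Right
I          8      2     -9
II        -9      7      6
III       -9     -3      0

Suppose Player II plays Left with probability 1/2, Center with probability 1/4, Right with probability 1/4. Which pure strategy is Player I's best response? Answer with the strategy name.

I

Expected payoff of I: (1/2)·8 + (1/4)·2 + (1/4)·(-9) = 9/4.
Expected payoff of II: (1/2)·(-9) + (1/4)·7 + (1/4)·6 = -5/4.
Expected payoff of III: (1/2)·(-9) + (1/4)·(-3) + (1/4)·0 = -21/4.
The largest is 9/4, so Player I's best response is I.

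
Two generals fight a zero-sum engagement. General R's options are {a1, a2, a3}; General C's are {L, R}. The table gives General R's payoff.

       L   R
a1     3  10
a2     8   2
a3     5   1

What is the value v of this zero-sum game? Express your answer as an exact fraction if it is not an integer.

Row minima: a1 → 3, a2 → 2, a3 → 1; maximin = 3.
Column maxima: L → 8, R → 10; minimax = 8.
3 ≠ 8, so there is no saddle point; optimal play is mixed.
a3 is strictly dominated by a2, so General R never plays it.
On the remaining 2×2 (a1, a2 vs L, R):
Let General R play a1 with probability p. Expected payoff against L: 3p + 8(1−p) = −5p + 8; against R: 10p + 2(1−p) = 8p + 2.
Setting these equal: −5p + 8 = 8p + 2 ⇒ −13p = -6 ⇒ p = 6/13, and the value is (-5)·(6/13) + 8 = 74/13.
For General C: with q = P(L), equating a1's and a2's payoffs gives −7q + 10 = 6q + 2 ⇒ q = 8/13.

74/13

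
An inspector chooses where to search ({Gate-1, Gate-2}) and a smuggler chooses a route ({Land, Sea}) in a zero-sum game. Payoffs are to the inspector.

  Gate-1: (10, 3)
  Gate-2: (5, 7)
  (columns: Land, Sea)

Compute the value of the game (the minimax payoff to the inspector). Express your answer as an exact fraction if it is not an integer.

55/9

Row minima: Gate-1 → 3, Gate-2 → 5; maximin = 5.
Column maxima: Land → 10, Sea → 7; minimax = 7.
5 ≠ 7, so there is no saddle point; optimal play is mixed.
Let the inspector play Gate-1 with probability p. Expected payoff against Land: 10p + 5(1−p) = 5p + 5; against Sea: 3p + 7(1−p) = −4p + 7.
Setting these equal: 5p + 5 = −4p + 7 ⇒ 9p = 2 ⇒ p = 2/9, and the value is (5)·(2/9) + 5 = 55/9.
For the smuggler: with q = P(Land), equating Gate-1's and Gate-2's payoffs gives 7q + 3 = −2q + 7 ⇒ q = 4/9.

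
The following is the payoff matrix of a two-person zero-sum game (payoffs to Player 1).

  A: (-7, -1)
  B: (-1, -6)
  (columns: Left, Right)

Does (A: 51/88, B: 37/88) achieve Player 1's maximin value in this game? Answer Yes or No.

No

Against Left this mix gives (51/88)·(-7) + (37/88)·(-1) = -197/44.
Against Right this mix gives (51/88)·(-1) + (37/88)·(-6) = -273/88.
Player 2 will play Left, holding Player 1 to -197/44. Shifting weight toward the row that does better against Left would raise this floor (the equalizing mix achieves -41/11 against both Left and Right), so the proposed strategy is not optimal.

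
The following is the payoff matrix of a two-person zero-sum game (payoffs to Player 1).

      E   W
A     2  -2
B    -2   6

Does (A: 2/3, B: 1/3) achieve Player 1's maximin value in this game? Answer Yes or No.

Against E this mix gives (2/3)·2 + (1/3)·(-2) = 2/3.
Against W this mix gives (2/3)·(-2) + (1/3)·6 = 2/3.
All of Player 2's active replies (E, W) yield 2/3, and no column does worse for Player 1. The mix makes Player 2 indifferent and guarantees 2/3, so it is optimal.

Yes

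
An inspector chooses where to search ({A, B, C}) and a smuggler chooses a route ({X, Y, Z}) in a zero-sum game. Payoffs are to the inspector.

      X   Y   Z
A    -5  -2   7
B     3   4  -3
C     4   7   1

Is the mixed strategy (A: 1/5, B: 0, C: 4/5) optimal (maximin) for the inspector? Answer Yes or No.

Yes

Against X this mix gives (1/5)·(-5) + (4/5)·4 = 11/5.
Against Y this mix gives (1/5)·(-2) + (4/5)·7 = 26/5.
Against Z this mix gives (1/5)·7 + (4/5)·1 = 11/5.
All of the smuggler's active replies (X, Z) yield 11/5, and no column does worse for the inspector. The mix makes the smuggler indifferent and guarantees 11/5, so it is optimal.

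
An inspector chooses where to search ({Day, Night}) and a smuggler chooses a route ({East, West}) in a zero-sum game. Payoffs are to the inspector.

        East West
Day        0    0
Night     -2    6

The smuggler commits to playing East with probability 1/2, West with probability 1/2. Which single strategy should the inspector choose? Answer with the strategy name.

Night

Expected payoff of Day: (1/2)·0 + (1/2)·0 = 0.
Expected payoff of Night: (1/2)·(-2) + (1/2)·6 = 2.
The largest is 2, so the inspector's best response is Night.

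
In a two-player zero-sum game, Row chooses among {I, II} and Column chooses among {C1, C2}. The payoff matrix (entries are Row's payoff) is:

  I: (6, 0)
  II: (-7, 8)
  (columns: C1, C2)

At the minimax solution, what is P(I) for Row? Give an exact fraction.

5/7

Row minima: I → 0, II → -7; maximin = 0.
Column maxima: C1 → 6, C2 → 8; minimax = 6.
0 ≠ 6, so there is no saddle point; optimal play is mixed.
Let Row play I with probability p. Expected payoff against C1: 6p + (-7)(1−p) = 13p − 7; against C2: 0p + 8(1−p) = −8p + 8.
Setting these equal: 13p − 7 = −8p + 8 ⇒ 21p = 15 ⇒ p = 5/7, and the value is (13)·(5/7) − 7 = 16/7.
For Column: with q = P(C1), equating I's and II's payoffs gives 6q = −15q + 8 ⇒ q = 8/21.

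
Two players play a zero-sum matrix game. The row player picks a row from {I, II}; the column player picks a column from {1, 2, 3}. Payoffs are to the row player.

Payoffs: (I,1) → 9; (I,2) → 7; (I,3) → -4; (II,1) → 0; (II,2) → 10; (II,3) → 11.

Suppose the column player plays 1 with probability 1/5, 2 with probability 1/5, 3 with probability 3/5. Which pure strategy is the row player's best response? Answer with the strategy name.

II

Expected payoff of I: (1/5)·9 + (1/5)·7 + (3/5)·(-4) = 4/5.
Expected payoff of II: (1/5)·0 + (1/5)·10 + (3/5)·11 = 43/5.
The largest is 43/5, so the row player's best response is II.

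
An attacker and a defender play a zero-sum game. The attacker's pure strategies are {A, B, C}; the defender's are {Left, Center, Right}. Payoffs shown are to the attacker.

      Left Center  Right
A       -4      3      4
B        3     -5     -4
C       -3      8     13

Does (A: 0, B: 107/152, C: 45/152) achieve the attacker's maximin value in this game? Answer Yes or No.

No

Against Left this mix gives (107/152)·3 + (45/152)·(-3) = 93/76.
Against Center this mix gives (107/152)·(-5) + (45/152)·8 = -175/152.
Against Right this mix gives (107/152)·(-4) + (45/152)·13 = 157/152.
The defender will play Center, holding the attacker to -175/152. Shifting weight toward the row that does better against Center would raise this floor (the equalizing mix achieves 9/19 against both Center and Left), so the proposed strategy is not optimal.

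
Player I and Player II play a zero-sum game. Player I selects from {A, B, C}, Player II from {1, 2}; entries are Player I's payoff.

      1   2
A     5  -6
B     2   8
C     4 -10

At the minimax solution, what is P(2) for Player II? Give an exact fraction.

3/17

Row minima: A → -6, B → 2, C → -10; maximin = 2.
Column maxima: 1 → 5, 2 → 8; minimax = 5.
2 ≠ 5, so there is no saddle point; optimal play is mixed.
C is strictly dominated by A, so Player I never plays it.
On the remaining 2×2 (A, B vs 1, 2):
Let Player I play A with probability p. Expected payoff against 1: 5p + 2(1−p) = 3p + 2; against 2: (-6)p + 8(1−p) = −14p + 8.
Setting these equal: 3p + 2 = −14p + 8 ⇒ 17p = 6 ⇒ p = 6/17, and the value is (3)·(6/17) + 2 = 52/17.
For Player II: with q = P(1), equating A's and B's payoffs gives 11q − 6 = −6q + 8 ⇒ q = 14/17.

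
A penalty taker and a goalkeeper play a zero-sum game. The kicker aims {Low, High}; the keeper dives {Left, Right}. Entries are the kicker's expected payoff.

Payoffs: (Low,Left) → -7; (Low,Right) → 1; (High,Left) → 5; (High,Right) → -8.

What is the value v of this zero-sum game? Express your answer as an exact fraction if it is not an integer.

Row minima: Low → -7, High → -8; maximin = -7.
Column maxima: Left → 5, Right → 1; minimax = 1.
-7 ≠ 1, so there is no saddle point; optimal play is mixed.
Let the kicker play Low with probability p. Expected payoff against Left: (-7)p + 5(1−p) = −12p + 5; against Right: 1p + (-8)(1−p) = 9p − 8.
Setting these equal: −12p + 5 = 9p − 8 ⇒ −21p = -13 ⇒ p = 13/21, and the value is (-12)·(13/21) + 5 = -17/7.
For the keeper: with q = P(Left), equating Low's and High's payoffs gives −8q + 1 = 13q − 8 ⇒ q = 3/7.

-17/7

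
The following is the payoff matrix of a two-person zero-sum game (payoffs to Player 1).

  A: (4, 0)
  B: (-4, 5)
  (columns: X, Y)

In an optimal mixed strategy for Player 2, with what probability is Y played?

Row minima: A → 0, B → -4; maximin = 0.
Column maxima: X → 4, Y → 5; minimax = 4.
0 ≠ 4, so there is no saddle point; optimal play is mixed.
Let Player 1 play A with probability p. Expected payoff against X: 4p + (-4)(1−p) = 8p − 4; against Y: 0p + 5(1−p) = −5p + 5.
Setting these equal: 8p − 4 = −5p + 5 ⇒ 13p = 9 ⇒ p = 9/13, and the value is (8)·(9/13) − 4 = 20/13.
For Player 2: with q = P(X), equating A's and B's payoffs gives 4q = −9q + 5 ⇒ q = 5/13.

8/13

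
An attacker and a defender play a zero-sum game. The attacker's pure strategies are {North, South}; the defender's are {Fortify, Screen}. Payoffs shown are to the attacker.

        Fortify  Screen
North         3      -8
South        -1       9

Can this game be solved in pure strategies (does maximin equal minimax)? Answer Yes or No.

No

Row minima: North → -8, South → -1; maximin = -1.
Column maxima: Fortify → 3, Screen → 9; minimax = 3.
-1 ≠ 3, so no pure-strategy equilibrium exists.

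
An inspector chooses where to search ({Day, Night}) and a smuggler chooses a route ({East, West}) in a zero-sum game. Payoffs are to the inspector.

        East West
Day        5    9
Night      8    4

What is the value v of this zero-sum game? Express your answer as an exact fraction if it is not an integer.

13/2

Row minima: Day → 5, Night → 4; maximin = 5.
Column maxima: East → 8, West → 9; minimax = 8.
5 ≠ 8, so there is no saddle point; optimal play is mixed.
Let the inspector play Day with probability p. Expected payoff against East: 5p + 8(1−p) = −3p + 8; against West: 9p + 4(1−p) = 5p + 4.
Setting these equal: −3p + 8 = 5p + 4 ⇒ −8p = -4 ⇒ p = 1/2, and the value is (-3)·(1/2) + 8 = 13/2.
For the smuggler: with q = P(East), equating Day's and Night's payoffs gives −4q + 9 = 4q + 4 ⇒ q = 5/8.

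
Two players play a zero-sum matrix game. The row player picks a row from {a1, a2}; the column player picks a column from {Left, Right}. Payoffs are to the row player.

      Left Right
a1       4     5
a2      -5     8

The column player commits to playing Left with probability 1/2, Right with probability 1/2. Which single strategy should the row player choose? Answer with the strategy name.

a1

Expected payoff of a1: (1/2)·4 + (1/2)·5 = 9/2.
Expected payoff of a2: (1/2)·(-5) + (1/2)·8 = 3/2.
The largest is 9/2, so the row player's best response is a1.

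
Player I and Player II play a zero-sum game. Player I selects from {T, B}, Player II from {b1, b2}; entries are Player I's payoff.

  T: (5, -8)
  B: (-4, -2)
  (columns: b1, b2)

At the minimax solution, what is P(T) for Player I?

2/15

Row minima: T → -8, B → -4; maximin = -4.
Column maxima: b1 → 5, b2 → -2; minimax = -2.
-4 ≠ -2, so there is no saddle point; optimal play is mixed.
Let Player I play T with probability p. Expected payoff against b1: 5p + (-4)(1−p) = 9p − 4; against b2: (-8)p + (-2)(1−p) = −6p − 2.
Setting these equal: 9p − 4 = −6p − 2 ⇒ 15p = 2 ⇒ p = 2/15, and the value is (9)·(2/15) − 4 = -14/5.
For Player II: with q = P(b1), equating T's and B's payoffs gives 13q − 8 = −2q − 2 ⇒ q = 2/5.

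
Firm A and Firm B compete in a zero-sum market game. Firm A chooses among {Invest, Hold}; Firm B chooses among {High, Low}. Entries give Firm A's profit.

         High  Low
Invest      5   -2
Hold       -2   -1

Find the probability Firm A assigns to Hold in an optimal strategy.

Row minima: Invest → -2, Hold → -2; maximin = -2.
Column maxima: High → 5, Low → -1; minimax = -1.
-2 ≠ -1, so there is no saddle point; optimal play is mixed.
Let Firm A play Invest with probability p. Expected payoff against High: 5p + (-2)(1−p) = 7p − 2; against Low: (-2)p + (-1)(1−p) = −p − 1.
Setting these equal: 7p − 2 = −p − 1 ⇒ 8p = 1 ⇒ p = 1/8, and the value is (7)·(1/8) − 2 = -9/8.
For Firm B: with q = P(High), equating Invest's and Hold's payoffs gives 7q − 2 = −q − 1 ⇒ q = 1/8.

7/8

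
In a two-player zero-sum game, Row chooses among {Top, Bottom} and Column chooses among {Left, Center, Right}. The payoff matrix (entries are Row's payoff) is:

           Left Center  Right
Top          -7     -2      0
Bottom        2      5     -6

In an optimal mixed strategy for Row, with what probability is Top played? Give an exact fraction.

8/15

Row minima: Top → -7, Bottom → -6; maximin = -6.
Column maxima: Left → 2, Center → 5, Right → 0; minimax = 0.
-6 ≠ 0, so there is no saddle point; optimal play is mixed.
Center is strictly dominated by Left (it gives Row strictly more in every row), so Column never plays it.
On the remaining 2×2 (Top, Bottom vs Left, Right):
Let Row play Top with probability p. Expected payoff against Left: (-7)p + 2(1−p) = −9p + 2; against Right: 0p + (-6)(1−p) = 6p − 6.
Setting these equal: −9p + 2 = 6p − 6 ⇒ −15p = -8 ⇒ p = 8/15, and the value is (-9)·(8/15) + 2 = -14/5.
For Column: with q = P(Left), equating Top's and Bottom's payoffs gives −7q = 8q − 6 ⇒ q = 2/5.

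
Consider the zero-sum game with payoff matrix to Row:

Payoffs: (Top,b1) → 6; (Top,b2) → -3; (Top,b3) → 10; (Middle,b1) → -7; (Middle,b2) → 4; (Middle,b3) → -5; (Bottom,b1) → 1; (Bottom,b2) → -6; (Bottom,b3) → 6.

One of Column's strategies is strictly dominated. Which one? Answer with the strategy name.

b1 holds Row's payoff strictly below b3 in every row: 6 < 10, -7 < -5, 1 < 6.
So b3 is strictly dominated for Column.

b3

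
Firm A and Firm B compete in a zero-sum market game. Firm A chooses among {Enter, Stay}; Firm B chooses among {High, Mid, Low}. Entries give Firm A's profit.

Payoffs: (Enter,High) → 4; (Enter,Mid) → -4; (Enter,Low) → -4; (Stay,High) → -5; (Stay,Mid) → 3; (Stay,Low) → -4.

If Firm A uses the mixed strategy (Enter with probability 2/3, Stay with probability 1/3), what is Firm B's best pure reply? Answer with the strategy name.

If Firm B plays High, Firm A's expected payoff is (2/3)·4 + (1/3)·(-5) = 1.
If Firm B plays Mid, Firm A's expected payoff is (2/3)·(-4) + (1/3)·3 = -5/3.
If Firm B plays Low, Firm A's expected payoff is (2/3)·(-4) + (1/3)·(-4) = -4.
Firm B minimizes Firm A's payoff; the smallest is -4, so the best response is Low.

Low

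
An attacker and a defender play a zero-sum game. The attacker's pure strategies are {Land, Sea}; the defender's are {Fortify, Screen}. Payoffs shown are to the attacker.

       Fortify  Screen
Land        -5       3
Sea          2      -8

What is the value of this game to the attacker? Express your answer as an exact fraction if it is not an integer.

Row minima: Land → -5, Sea → -8; maximin = -5.
Column maxima: Fortify → 2, Screen → 3; minimax = 2.
-5 ≠ 2, so there is no saddle point; optimal play is mixed.
Let the attacker play Land with probability p. Expected payoff against Fortify: (-5)p + 2(1−p) = −7p + 2; against Screen: 3p + (-8)(1−p) = 11p − 8.
Setting these equal: −7p + 2 = 11p − 8 ⇒ −18p = -10 ⇒ p = 5/9, and the value is (-7)·(5/9) + 2 = -17/9.
For the defender: with q = P(Fortify), equating Land's and Sea's payoffs gives −8q + 3 = 10q − 8 ⇒ q = 11/18.

-17/9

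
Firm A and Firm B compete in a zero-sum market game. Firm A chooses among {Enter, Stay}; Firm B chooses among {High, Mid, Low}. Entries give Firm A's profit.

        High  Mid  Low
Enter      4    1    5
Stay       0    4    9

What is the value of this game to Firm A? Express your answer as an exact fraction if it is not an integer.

Row minima: Enter → 1, Stay → 0; maximin = 1.
Column maxima: High → 4, Mid → 4, Low → 9; minimax = 4.
1 ≠ 4, so there is no saddle point; optimal play is mixed.
Low is strictly dominated by High (it gives Firm A strictly more in every row), so Firm B never plays it.
On the remaining 2×2 (Enter, Stay vs High, Mid):
Let Firm A play Enter with probability p. Expected payoff against High: 4p + 0(1−p) = 4p; against Mid: 1p + 4(1−p) = −3p + 4.
Setting these equal: 4p = −3p + 4 ⇒ 7p = 4 ⇒ p = 4/7, and the value is (4)·(4/7) = 16/7.
For Firm B: with q = P(High), equating Enter's and Stay's payoffs gives 3q + 1 = −4q + 4 ⇒ q = 3/7.

16/7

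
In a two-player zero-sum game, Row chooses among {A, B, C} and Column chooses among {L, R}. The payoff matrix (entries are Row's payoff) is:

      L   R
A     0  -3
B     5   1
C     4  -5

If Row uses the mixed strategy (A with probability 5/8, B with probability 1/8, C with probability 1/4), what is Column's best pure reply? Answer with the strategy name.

R

If Column plays L, Row's expected payoff is (5/8)·0 + (1/8)·5 + (1/4)·4 = 13/8.
If Column plays R, Row's expected payoff is (5/8)·(-3) + (1/8)·1 + (1/4)·(-5) = -3.
Column minimizes Row's payoff; the smallest is -3, so the best response is R.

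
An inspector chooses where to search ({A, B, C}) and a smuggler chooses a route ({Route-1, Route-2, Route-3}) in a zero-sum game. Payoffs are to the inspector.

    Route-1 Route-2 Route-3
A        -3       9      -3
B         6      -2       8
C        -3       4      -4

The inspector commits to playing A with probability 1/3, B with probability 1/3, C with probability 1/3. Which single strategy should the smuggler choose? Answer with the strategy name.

If the smuggler plays Route-1, the inspector's expected payoff is (1/3)·(-3) + (1/3)·6 + (1/3)·(-3) = 0.
If the smuggler plays Route-2, the inspector's expected payoff is (1/3)·9 + (1/3)·(-2) + (1/3)·4 = 11/3.
If the smuggler plays Route-3, the inspector's expected payoff is (1/3)·(-3) + (1/3)·8 + (1/3)·(-4) = 1/3.
The smuggler minimizes the inspector's payoff; the smallest is 0, so the best response is Route-1.

Route-1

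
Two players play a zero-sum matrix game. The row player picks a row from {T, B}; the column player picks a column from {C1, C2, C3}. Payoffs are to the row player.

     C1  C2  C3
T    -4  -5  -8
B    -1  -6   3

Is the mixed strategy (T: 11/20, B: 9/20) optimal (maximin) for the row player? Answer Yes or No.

No

Against C1 this mix gives (11/20)·(-4) + (9/20)·(-1) = -53/20.
Against C2 this mix gives (11/20)·(-5) + (9/20)·(-6) = -109/20.
Against C3 this mix gives (11/20)·(-8) + (9/20)·3 = -61/20.
The column player will play C2, holding the row player to -109/20. Shifting weight toward the row that does better against C2 would raise this floor (the equalizing mix achieves -21/4 against both C2 and C3), so the proposed strategy is not optimal.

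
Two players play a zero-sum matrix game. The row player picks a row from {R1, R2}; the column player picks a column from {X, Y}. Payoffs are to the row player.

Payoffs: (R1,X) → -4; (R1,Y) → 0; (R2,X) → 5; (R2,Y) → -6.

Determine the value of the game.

-8/5

Row minima: R1 → -4, R2 → -6; maximin = -4.
Column maxima: X → 5, Y → 0; minimax = 0.
-4 ≠ 0, so there is no saddle point; optimal play is mixed.
Let the row player play R1 with probability p. Expected payoff against X: (-4)p + 5(1−p) = −9p + 5; against Y: 0p + (-6)(1−p) = 6p − 6.
Setting these equal: −9p + 5 = 6p − 6 ⇒ −15p = -11 ⇒ p = 11/15, and the value is (-9)·(11/15) + 5 = -8/5.
For the column player: with q = P(X), equating R1's and R2's payoffs gives −4q = 11q − 6 ⇒ q = 2/5.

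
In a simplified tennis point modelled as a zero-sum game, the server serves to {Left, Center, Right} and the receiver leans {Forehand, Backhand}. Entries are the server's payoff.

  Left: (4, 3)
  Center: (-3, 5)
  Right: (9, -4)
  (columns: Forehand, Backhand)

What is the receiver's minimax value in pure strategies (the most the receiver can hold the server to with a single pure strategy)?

Column maxima: Forehand → 9, Backhand → 5.
The smallest of these is 5.

5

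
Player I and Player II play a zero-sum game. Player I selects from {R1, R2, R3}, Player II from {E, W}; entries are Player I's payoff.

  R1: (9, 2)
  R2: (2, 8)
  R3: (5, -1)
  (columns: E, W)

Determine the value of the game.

68/13

Row minima: R1 → 2, R2 → 2, R3 → -1; maximin = 2.
Column maxima: E → 9, W → 8; minimax = 8.
2 ≠ 8, so there is no saddle point; optimal play is mixed.
R3 is strictly dominated by R1, so Player I never plays it.
On the remaining 2×2 (R1, R2 vs E, W):
Let Player I play R1 with probability p. Expected payoff against E: 9p + 2(1−p) = 7p + 2; against W: 2p + 8(1−p) = −6p + 8.
Setting these equal: 7p + 2 = −6p + 8 ⇒ 13p = 6 ⇒ p = 6/13, and the value is (7)·(6/13) + 2 = 68/13.
For Player II: with q = P(E), equating R1's and R2's payoffs gives 7q + 2 = −6q + 8 ⇒ q = 6/13.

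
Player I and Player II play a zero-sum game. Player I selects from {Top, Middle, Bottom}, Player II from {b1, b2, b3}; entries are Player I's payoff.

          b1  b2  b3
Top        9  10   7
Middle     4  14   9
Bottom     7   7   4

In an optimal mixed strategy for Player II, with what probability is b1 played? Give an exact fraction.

Row minima: Top → 7, Middle → 4, Bottom → 4; maximin = 7.
Column maxima: b1 → 9, b2 → 14, b3 → 9; minimax = 9.
7 ≠ 9, so there is no saddle point; optimal play is mixed.
Bottom is strictly dominated by Top, so Player I never plays it.
With Bottom eliminated, b2 is strictly dominated by b1 (it gives Player I strictly more in every remaining row), so Player II never plays it.
On the remaining 2×2 (Top, Middle vs b1, b3):
Let Player I play Top with probability p. Expected payoff against b1: 9p + 4(1−p) = 5p + 4; against b3: 7p + 9(1−p) = −2p + 9.
Setting these equal: 5p + 4 = −2p + 9 ⇒ 7p = 5 ⇒ p = 5/7, and the value is (5)·(5/7) + 4 = 53/7.
For Player II: with q = P(b1), equating Top's and Middle's payoffs gives 2q + 7 = −5q + 9 ⇒ q = 2/7.

2/7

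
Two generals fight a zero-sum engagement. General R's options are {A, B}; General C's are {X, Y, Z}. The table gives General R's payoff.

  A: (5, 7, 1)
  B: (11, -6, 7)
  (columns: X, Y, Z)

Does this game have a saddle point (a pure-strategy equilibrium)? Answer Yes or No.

No

Row minima: A → 1, B → -6; maximin = 1.
Column maxima: X → 11, Y → 7, Z → 7; minimax = 7.
1 ≠ 7, so no pure-strategy equilibrium exists.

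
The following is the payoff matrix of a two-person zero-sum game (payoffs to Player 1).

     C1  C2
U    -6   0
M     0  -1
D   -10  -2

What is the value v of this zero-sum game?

-6/7

Row minima: U → -6, M → -1, D → -10; maximin = -1.
Column maxima: C1 → 0, C2 → 0; minimax = 0.
-1 ≠ 0, so there is no saddle point; optimal play is mixed.
D is strictly dominated by U, so Player 1 never plays it.
On the remaining 2×2 (U, M vs C1, C2):
Let Player 1 play U with probability p. Expected payoff against C1: (-6)p + 0(1−p) = −6p; against C2: 0p + (-1)(1−p) = p − 1.
Setting these equal: −6p = p − 1 ⇒ −7p = -1 ⇒ p = 1/7, and the value is (-6)·(1/7) = -6/7.
For Player 2: with q = P(C1), equating U's and M's payoffs gives −6q = q − 1 ⇒ q = 1/7.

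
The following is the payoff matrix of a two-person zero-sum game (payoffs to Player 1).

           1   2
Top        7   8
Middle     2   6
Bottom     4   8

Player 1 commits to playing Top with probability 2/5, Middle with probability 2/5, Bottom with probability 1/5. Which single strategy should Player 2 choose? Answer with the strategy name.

If Player 2 plays 1, Player 1's expected payoff is (2/5)·7 + (2/5)·2 + (1/5)·4 = 22/5.
If Player 2 plays 2, Player 1's expected payoff is (2/5)·8 + (2/5)·6 + (1/5)·8 = 36/5.
Player 2 minimizes Player 1's payoff; the smallest is 22/5, so the best response is 1.

1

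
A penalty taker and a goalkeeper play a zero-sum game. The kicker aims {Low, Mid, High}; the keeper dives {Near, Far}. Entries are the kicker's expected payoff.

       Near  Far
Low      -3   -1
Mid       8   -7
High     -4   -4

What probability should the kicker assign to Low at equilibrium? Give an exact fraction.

15/17

Row minima: Low → -3, Mid → -7, High → -4; maximin = -3.
Column maxima: Near → 8, Far → -1; minimax = -1.
-3 ≠ -1, so there is no saddle point; optimal play is mixed.
High is strictly dominated by Low, so the kicker never plays it.
On the remaining 2×2 (Low, Mid vs Near, Far):
Let the kicker play Low with probability p. Expected payoff against Near: (-3)p + 8(1−p) = −11p + 8; against Far: (-1)p + (-7)(1−p) = 6p − 7.
Setting these equal: −11p + 8 = 6p − 7 ⇒ −17p = -15 ⇒ p = 15/17, and the value is (-11)·(15/17) + 8 = -29/17.
For the keeper: with q = P(Near), equating Low's and Mid's payoffs gives −2q − 1 = 15q − 7 ⇒ q = 6/17.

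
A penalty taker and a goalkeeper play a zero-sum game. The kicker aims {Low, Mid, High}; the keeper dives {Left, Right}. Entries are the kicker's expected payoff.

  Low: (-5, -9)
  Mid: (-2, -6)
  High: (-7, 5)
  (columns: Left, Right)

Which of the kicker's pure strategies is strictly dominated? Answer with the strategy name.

Low

Mid gives a strictly higher payoff than Low against every column: -2 > -5, -6 > -9.
So Low is strictly dominated and the kicker never plays it.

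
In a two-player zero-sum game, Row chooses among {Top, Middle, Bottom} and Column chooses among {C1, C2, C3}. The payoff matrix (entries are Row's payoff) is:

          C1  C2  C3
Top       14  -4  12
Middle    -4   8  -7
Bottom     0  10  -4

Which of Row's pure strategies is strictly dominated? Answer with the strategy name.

Bottom gives a strictly higher payoff than Middle against every column: 0 > -4, 10 > 8, -4 > -7.
So Middle is strictly dominated and Row never plays it.

Middle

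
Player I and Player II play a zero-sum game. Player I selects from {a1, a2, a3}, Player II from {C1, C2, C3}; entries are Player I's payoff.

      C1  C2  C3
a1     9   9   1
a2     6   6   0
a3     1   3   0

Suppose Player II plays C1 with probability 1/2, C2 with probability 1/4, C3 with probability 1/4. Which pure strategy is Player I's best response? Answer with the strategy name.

Expected payoff of a1: (1/2)·9 + (1/4)·9 + (1/4)·1 = 7.
Expected payoff of a2: (1/2)·6 + (1/4)·6 + (1/4)·0 = 9/2.
Expected payoff of a3: (1/2)·1 + (1/4)·3 + (1/4)·0 = 5/4.
The largest is 7, so Player I's best response is a1.

a1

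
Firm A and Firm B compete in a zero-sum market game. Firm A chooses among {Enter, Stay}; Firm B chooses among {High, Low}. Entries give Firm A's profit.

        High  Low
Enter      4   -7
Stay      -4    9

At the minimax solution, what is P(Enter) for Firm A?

13/24

Row minima: Enter → -7, Stay → -4; maximin = -4.
Column maxima: High → 4, Low → 9; minimax = 4.
-4 ≠ 4, so there is no saddle point; optimal play is mixed.
Let Firm A play Enter with probability p. Expected payoff against High: 4p + (-4)(1−p) = 8p − 4; against Low: (-7)p + 9(1−p) = −16p + 9.
Setting these equal: 8p − 4 = −16p + 9 ⇒ 24p = 13 ⇒ p = 13/24, and the value is (8)·(13/24) − 4 = 1/3.
For Firm B: with q = P(High), equating Enter's and Stay's payoffs gives 11q − 7 = −13q + 9 ⇒ q = 2/3.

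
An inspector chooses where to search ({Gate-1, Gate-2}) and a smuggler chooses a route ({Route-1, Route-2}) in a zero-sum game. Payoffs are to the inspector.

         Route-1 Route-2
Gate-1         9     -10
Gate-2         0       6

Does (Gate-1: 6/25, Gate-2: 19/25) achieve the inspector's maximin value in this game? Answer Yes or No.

Yes

Against Route-1 this mix gives (6/25)·9 + (19/25)·0 = 54/25.
Against Route-2 this mix gives (6/25)·(-10) + (19/25)·6 = 54/25.
All of the smuggler's active replies (Route-1, Route-2) yield 54/25, and no column does worse for the inspector. The mix makes the smuggler indifferent and guarantees 54/25, so it is optimal.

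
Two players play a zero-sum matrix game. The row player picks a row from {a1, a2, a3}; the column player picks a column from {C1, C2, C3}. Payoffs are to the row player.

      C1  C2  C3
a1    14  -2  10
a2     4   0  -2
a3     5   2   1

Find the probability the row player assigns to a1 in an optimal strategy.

1/13

Row minima: a1 → -2, a2 → -2, a3 → 1; maximin = 1.
Column maxima: C1 → 14, C2 → 2, C3 → 10; minimax = 2.
1 ≠ 2, so there is no saddle point; optimal play is mixed.
a2 is strictly dominated by a3, so the row player never plays it.
C1 is strictly dominated by C2 (it gives the row player strictly more in every row), so the column player never plays it.
On the remaining 2×2 (a1, a3 vs C2, C3):
Let the row player play a1 with probability p. Expected payoff against C2: (-2)p + 2(1−p) = −4p + 2; against C3: 10p + 1(1−p) = 9p + 1.
Setting these equal: −4p + 2 = 9p + 1 ⇒ −13p = -1 ⇒ p = 1/13, and the value is (-4)·(1/13) + 2 = 22/13.
For the column player: with q = P(C2), equating a1's and a3's payoffs gives −12q + 10 = q + 1 ⇒ q = 9/13.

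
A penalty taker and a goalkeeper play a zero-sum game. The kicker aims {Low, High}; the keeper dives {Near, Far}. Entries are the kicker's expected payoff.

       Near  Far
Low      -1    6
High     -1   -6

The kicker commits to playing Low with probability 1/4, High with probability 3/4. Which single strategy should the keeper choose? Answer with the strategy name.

If the keeper plays Near, the kicker's expected payoff is (1/4)·(-1) + (3/4)·(-1) = -1.
If the keeper plays Far, the kicker's expected payoff is (1/4)·6 + (3/4)·(-6) = -3.
The keeper minimizes the kicker's payoff; the smallest is -3, so the best response is Far.

Far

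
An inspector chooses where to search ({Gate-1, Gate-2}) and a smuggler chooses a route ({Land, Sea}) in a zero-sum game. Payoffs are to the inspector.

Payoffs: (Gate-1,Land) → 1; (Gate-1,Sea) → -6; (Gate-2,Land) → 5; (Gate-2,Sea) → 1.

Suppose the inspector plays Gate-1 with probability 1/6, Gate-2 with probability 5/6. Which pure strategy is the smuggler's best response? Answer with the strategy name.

Sea

If the smuggler plays Land, the inspector's expected payoff is (1/6)·1 + (5/6)·5 = 13/3.
If the smuggler plays Sea, the inspector's expected payoff is (1/6)·(-6) + (5/6)·1 = -1/6.
The smuggler minimizes the inspector's payoff; the smallest is -1/6, so the best response is Sea.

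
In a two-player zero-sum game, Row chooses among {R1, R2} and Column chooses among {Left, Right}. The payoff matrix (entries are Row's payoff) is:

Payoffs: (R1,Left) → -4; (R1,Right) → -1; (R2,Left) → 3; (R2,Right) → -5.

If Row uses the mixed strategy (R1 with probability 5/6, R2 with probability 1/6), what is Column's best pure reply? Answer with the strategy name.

If Column plays Left, Row's expected payoff is (5/6)·(-4) + (1/6)·3 = -17/6.
If Column plays Right, Row's expected payoff is (5/6)·(-1) + (1/6)·(-5) = -5/3.
Column minimizes Row's payoff; the smallest is -17/6, so the best response is Left.

Left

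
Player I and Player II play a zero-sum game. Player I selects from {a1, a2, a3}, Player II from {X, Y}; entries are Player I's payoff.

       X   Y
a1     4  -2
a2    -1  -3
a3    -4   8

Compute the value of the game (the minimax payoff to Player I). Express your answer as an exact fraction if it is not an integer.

4/3

Row minima: a1 → -2, a2 → -3, a3 → -4; maximin = -2.
Column maxima: X → 4, Y → 8; minimax = 4.
-2 ≠ 4, so there is no saddle point; optimal play is mixed.
a2 is strictly dominated by a1, so Player I never plays it.
On the remaining 2×2 (a1, a3 vs X, Y):
Let Player I play a1 with probability p. Expected payoff against X: 4p + (-4)(1−p) = 8p − 4; against Y: (-2)p + 8(1−p) = −10p + 8.
Setting these equal: 8p − 4 = −10p + 8 ⇒ 18p = 12 ⇒ p = 2/3, and the value is (8)·(2/3) − 4 = 4/3.
For Player II: with q = P(X), equating a1's and a3's payoffs gives 6q − 2 = −12q + 8 ⇒ q = 5/9.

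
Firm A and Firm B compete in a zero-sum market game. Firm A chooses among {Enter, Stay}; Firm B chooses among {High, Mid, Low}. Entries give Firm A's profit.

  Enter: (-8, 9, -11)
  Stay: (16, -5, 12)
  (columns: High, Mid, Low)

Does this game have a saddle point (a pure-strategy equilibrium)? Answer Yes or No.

Row minima: Enter → -11, Stay → -5; maximin = -5.
Column maxima: High → 16, Mid → 9, Low → 12; minimax = 9.
-5 ≠ 9, so no pure-strategy equilibrium exists.

No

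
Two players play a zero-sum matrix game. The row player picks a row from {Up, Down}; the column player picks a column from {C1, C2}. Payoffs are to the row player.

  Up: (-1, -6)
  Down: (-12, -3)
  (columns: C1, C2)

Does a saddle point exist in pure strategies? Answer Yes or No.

Row minima: Up → -6, Down → -12; maximin = -6.
Column maxima: C1 → -1, C2 → -3; minimax = -3.
-6 ≠ -3, so no pure-strategy equilibrium exists.

No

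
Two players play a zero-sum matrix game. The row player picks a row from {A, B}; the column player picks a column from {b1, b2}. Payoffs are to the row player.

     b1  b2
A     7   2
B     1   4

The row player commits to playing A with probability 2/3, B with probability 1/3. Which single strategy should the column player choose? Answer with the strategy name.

If the column player plays b1, the row player's expected payoff is (2/3)·7 + (1/3)·1 = 5.
If the column player plays b2, the row player's expected payoff is (2/3)·2 + (1/3)·4 = 8/3.
The column player minimizes the row player's payoff; the smallest is 8/3, so the best response is b2.

b2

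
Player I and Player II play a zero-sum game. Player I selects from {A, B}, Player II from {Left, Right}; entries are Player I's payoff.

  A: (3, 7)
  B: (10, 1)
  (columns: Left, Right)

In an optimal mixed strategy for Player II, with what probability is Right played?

7/13

Row minima: A → 3, B → 1; maximin = 3.
Column maxima: Left → 10, Right → 7; minimax = 7.
3 ≠ 7, so there is no saddle point; optimal play is mixed.
Let Player I play A with probability p. Expected payoff against Left: 3p + 10(1−p) = −7p + 10; against Right: 7p + 1(1−p) = 6p + 1.
Setting these equal: −7p + 10 = 6p + 1 ⇒ −13p = -9 ⇒ p = 9/13, and the value is (-7)·(9/13) + 10 = 67/13.
For Player II: with q = P(Left), equating A's and B's payoffs gives −4q + 7 = 9q + 1 ⇒ q = 6/13.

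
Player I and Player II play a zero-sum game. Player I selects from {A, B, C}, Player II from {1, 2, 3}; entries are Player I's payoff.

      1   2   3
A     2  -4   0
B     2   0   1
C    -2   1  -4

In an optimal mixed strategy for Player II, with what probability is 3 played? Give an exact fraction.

Row minima: A → -4, B → 0, C → -4; maximin = 0.
Column maxima: 1 → 2, 2 → 1, 3 → 1; minimax = 1.
0 ≠ 1, so there is no saddle point; optimal play is mixed.
1 is strictly dominated by 3 (it gives Player I strictly more in every row), so Player II never plays it.
With 1 eliminated, A is strictly dominated by B (B gives Player I strictly more in every remaining column), so Player I never plays it.
On the remaining 2×2 (B, C vs 2, 3):
Let Player I play B with probability p. Expected payoff against 2: 0p + 1(1−p) = −p + 1; against 3: 1p + (-4)(1−p) = 5p − 4.
Setting these equal: −p + 1 = 5p − 4 ⇒ −6p = -5 ⇒ p = 5/6, and the value is (-1)·(5/6) + 1 = 1/6.
For Player II: with q = P(2), equating B's and C's payoffs gives −q + 1 = 5q − 4 ⇒ q = 5/6.

1/6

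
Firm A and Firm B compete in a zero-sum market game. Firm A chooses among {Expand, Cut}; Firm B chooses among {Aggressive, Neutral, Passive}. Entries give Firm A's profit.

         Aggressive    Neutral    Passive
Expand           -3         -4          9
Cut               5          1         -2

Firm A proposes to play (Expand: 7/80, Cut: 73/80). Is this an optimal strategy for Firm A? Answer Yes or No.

No

Against Aggressive this mix gives (7/80)·(-3) + (73/80)·5 = 43/10.
Against Neutral this mix gives (7/80)·(-4) + (73/80)·1 = 9/16.
Against Passive this mix gives (7/80)·9 + (73/80)·(-2) = -83/80.
Firm B will play Passive, holding Firm A to -83/80. Shifting weight toward the row that does better against Passive would raise this floor (the equalizing mix achieves 1/16 against both Passive and Neutral), so the proposed strategy is not optimal.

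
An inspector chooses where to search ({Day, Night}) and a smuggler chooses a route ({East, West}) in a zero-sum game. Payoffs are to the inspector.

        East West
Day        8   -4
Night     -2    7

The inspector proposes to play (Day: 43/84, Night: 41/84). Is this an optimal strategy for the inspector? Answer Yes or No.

Against East this mix gives (43/84)·8 + (41/84)·(-2) = 131/42.
Against West this mix gives (43/84)·(-4) + (41/84)·7 = 115/84.
The smuggler will play West, holding the inspector to 115/84. Shifting weight toward the row that does better against West would raise this floor (the equalizing mix achieves 16/7 against both West and East), so the proposed strategy is not optimal.

No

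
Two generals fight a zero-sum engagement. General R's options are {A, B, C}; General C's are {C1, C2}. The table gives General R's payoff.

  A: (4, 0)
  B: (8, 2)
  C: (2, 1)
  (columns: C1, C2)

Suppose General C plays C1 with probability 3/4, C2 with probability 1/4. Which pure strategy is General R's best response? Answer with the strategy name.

Expected payoff of A: (3/4)·4 + (1/4)·0 = 3.
Expected payoff of B: (3/4)·8 + (1/4)·2 = 13/2.
Expected payoff of C: (3/4)·2 + (1/4)·1 = 7/4.
The largest is 13/2, so General R's best response is B.

B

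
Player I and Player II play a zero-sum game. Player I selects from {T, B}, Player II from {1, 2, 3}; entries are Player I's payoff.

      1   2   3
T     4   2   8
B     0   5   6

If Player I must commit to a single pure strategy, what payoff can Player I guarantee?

2

Row minima: T → 2, B → 0.
The best of these is 2.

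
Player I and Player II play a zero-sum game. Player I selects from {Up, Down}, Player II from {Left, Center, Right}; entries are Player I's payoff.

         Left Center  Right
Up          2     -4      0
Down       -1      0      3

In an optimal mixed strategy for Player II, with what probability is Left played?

4/7

Row minima: Up → -4, Down → -1; maximin = -1.
Column maxima: Left → 2, Center → 0, Right → 3; minimax = 0.
-1 ≠ 0, so there is no saddle point; optimal play is mixed.
Right is strictly dominated by Center (it gives Player I strictly more in every row), so Player II never plays it.
On the remaining 2×2 (Up, Down vs Left, Center):
Let Player I play Up with probability p. Expected payoff against Left: 2p + (-1)(1−p) = 3p − 1; against Center: (-4)p + 0(1−p) = −4p.
Setting these equal: 3p − 1 = −4p ⇒ 7p = 1 ⇒ p = 1/7, and the value is (3)·(1/7) − 1 = -4/7.
For Player II: with q = P(Left), equating Up's and Down's payoffs gives 6q − 4 = −q ⇒ q = 4/7.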